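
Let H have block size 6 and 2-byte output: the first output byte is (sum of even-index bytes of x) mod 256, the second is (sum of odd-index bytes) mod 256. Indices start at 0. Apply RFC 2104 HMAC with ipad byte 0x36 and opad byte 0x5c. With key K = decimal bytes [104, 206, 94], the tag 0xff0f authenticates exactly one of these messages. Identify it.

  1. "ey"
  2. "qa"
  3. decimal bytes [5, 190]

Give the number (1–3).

Key decimal bytes [104, 206, 94] = 68 ce 5e is 3 bytes ≤ B = 6; zero-pad to 6 bytes: K' = 68 ce 5e 00 00 00.
K' ⊕ ipad = 5e f8 68 36 36 36; K' ⊕ opad = 34 92 02 5c 5c 5c.
m1: inner = H(5e f8 68 36 36 36 65 79) = 61 dd; tag = H(34 92 02 5c 5c 5c 61 dd) = f327
m2: inner = H(5e f8 68 36 36 36 71 61) = 6d c5; tag = H(34 92 02 5c 5c 5c 6d c5) = ff0f ← matches
m3: inner = H(5e f8 68 36 36 36 05 be) = 01 22; tag = H(34 92 02 5c 5c 5c 01 22) = 936c

2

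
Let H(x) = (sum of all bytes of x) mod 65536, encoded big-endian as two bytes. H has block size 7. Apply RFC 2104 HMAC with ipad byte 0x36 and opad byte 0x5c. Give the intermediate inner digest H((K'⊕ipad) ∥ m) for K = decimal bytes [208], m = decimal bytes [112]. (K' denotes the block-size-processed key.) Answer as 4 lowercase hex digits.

Key decimal bytes [208] = d0 is 1 byte ≤ B = 7; zero-pad to 7 bytes: K' = d0 00 00 00 00 00 00.
K' ⊕ ipad = e6 36 36 36 36 36 36.
Inner input = e6 36 36 36 36 36 36 ∥ 70.
Inner hash: sum = 230+54+54+54+54+54+54+112 = 666 → 02 9a.

029a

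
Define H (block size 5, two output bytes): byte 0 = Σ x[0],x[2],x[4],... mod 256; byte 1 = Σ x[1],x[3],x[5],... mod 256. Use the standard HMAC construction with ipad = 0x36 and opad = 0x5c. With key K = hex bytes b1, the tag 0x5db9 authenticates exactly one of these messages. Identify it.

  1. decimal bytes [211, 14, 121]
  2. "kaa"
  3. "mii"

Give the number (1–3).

1

Key hex bytes b1 is 1 byte ≤ B = 5; zero-pad to 5 bytes: K' = b1 00 00 00 00.
K' ⊕ ipad = 87 36 36 36 36; K' ⊕ opad = ed 5c 5c 5c 5c.
m1: inner = H(87 36 36 36 36 d3 0e 79) = 01 b8; tag = H(ed 5c 5c 5c 5c 01 b8) = 5db9 ← matches
m2: inner = H(87 36 36 36 36 6b 61 61) = 54 38; tag = H(ed 5c 5c 5c 5c 54 38) = dd0c
m3: inner = H(87 36 36 36 36 6d 69 69) = 5c 42; tag = H(ed 5c 5c 5c 5c 5c 42) = e714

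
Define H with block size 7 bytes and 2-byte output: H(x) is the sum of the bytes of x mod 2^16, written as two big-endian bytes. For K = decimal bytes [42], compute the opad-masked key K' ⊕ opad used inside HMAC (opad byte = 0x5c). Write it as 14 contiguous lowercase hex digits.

765c5c5c5c5c5c

Key decimal bytes [42] = 2a is 1 byte ≤ B = 7; zero-pad to 7 bytes: K' = 2a 00 00 00 00 00 00.
XOR each byte with 0x5c: 2a⊕5c=76, 00⊕5c=5c, 00⊕5c=5c, 00⊕5c=5c, 00⊕5c=5c, 00⊕5c=5c, 00⊕5c=5c.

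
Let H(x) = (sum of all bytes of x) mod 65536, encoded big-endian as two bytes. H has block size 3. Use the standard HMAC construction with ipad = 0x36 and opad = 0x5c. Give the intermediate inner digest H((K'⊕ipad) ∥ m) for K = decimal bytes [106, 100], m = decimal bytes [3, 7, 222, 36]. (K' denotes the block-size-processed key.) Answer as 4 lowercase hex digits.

Key decimal bytes [106, 100] = 6a 64 is 2 bytes ≤ B = 3; zero-pad to 3 bytes: K' = 6a 64 00.
K' ⊕ ipad = 5c 52 36.
Inner input = 5c 52 36 ∥ 03 07 de 24.
Inner hash: sum = 92+82+54+3+7+222+36 = 496 → 01 f0.

01f0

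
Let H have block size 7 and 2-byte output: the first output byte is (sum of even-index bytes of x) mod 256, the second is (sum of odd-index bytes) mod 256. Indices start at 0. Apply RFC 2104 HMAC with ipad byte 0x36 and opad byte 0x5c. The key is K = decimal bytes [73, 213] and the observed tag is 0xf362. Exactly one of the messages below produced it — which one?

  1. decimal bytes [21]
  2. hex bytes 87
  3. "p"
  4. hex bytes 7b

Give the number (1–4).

4

Key decimal bytes [73, 213] = 49 d5 is 2 bytes ≤ B = 7; zero-pad to 7 bytes: K' = 49 d5 00 00 00 00 00.
K' ⊕ ipad = 7f e3 36 36 36 36 36; K' ⊕ opad = 15 89 5c 5c 5c 5c 5c.
m1: inner = H(7f e3 36 36 36 36 36 15) = 21 64; tag = H(15 89 5c 5c 5c 5c 5c 21 64) = 8d62
m2: inner = H(7f e3 36 36 36 36 36 87) = 21 d6; tag = H(15 89 5c 5c 5c 5c 5c 21 d6) = ff62
m3: inner = H(7f e3 36 36 36 36 36 70) = 21 bf; tag = H(15 89 5c 5c 5c 5c 5c 21 bf) = e862
m4: inner = H(7f e3 36 36 36 36 36 7b) = 21 ca; tag = H(15 89 5c 5c 5c 5c 5c 21 ca) = f362 ← matches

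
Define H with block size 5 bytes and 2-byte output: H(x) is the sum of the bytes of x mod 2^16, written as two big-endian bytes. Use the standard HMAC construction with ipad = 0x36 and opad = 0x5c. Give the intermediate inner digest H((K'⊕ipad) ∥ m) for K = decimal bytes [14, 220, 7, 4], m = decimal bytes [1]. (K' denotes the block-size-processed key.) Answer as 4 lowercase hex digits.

01bc

Key decimal bytes [14, 220, 7, 4] = 0e dc 07 04 is 4 bytes ≤ B = 5; zero-pad to 5 bytes: K' = 0e dc 07 04 00.
K' ⊕ ipad = 38 ea 31 32 36.
Inner input = 38 ea 31 32 36 ∥ 01.
Inner hash: sum = 56+234+49+50+54+1 = 444 → 01 bc.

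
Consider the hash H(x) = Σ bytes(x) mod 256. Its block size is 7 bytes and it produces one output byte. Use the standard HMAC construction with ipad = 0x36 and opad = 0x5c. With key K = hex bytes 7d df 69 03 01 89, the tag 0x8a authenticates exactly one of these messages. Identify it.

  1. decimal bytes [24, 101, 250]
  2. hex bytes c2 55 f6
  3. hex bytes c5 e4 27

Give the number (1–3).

3

Key hex bytes 7d df 69 03 01 89 is 6 bytes ≤ B = 7; zero-pad to 7 bytes: K' = 7d df 69 03 01 89 00.
K' ⊕ ipad = 4b e9 5f 35 37 bf 36; K' ⊕ opad = 21 83 35 5f 5d d5 5c.
m1: inner = H(4b e9 5f 35 37 bf 36 18 65 fa) = 6b; tag = H(21 83 35 5f 5d d5 5c 6b) = 31
m2: inner = H(4b e9 5f 35 37 bf 36 c2 55 f6) = 01; tag = H(21 83 35 5f 5d d5 5c 01) = c7
m3: inner = H(4b e9 5f 35 37 bf 36 c5 e4 27) = c4; tag = H(21 83 35 5f 5d d5 5c c4) = 8a ← matches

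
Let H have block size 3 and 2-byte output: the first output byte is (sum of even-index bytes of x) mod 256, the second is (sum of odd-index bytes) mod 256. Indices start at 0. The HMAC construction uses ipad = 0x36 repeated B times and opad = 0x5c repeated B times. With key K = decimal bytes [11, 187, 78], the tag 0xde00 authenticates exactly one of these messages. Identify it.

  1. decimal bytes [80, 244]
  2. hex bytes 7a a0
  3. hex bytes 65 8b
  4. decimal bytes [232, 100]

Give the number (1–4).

4

Key decimal bytes [11, 187, 78] = 0b bb 4e is exactly B = 3 bytes: K' = 0b bb 4e.
K' ⊕ ipad = 3d 8d 78; K' ⊕ opad = 57 e7 12.
m1: inner = H(3d 8d 78 50 f4) = a9 dd; tag = H(57 e7 12 a9 dd) = 4690
m2: inner = H(3d 8d 78 7a a0) = 55 07; tag = H(57 e7 12 55 07) = 703c
m3: inner = H(3d 8d 78 65 8b) = 40 f2; tag = H(57 e7 12 40 f2) = 5b27
m4: inner = H(3d 8d 78 e8 64) = 19 75; tag = H(57 e7 12 19 75) = de00 ← matches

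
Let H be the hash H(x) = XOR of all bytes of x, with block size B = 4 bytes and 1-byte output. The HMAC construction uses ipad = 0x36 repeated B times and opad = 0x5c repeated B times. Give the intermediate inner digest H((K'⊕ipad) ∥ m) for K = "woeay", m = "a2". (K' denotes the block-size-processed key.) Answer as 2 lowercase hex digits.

Key "woeay" = 77 6f 65 61 79 is 5 bytes > B = 4, so hash it first: H(key) = 65, then zero-pad to 4 bytes: K' = 65 00 00 00.
K' ⊕ ipad = 53 36 36 36.
Inner input = 53 36 36 36 ∥ 61 32.
Inner hash: XOR 53⊕36⊕36⊕36⊕61⊕32 = 36.

36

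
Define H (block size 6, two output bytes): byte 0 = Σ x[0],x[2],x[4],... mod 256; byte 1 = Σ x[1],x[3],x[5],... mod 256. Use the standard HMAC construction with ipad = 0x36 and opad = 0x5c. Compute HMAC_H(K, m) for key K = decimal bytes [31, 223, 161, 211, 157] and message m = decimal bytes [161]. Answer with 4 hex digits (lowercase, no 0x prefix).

0d72

Key decimal bytes [31, 223, 161, 211, 157] = 1f df a1 d3 9d is 5 bytes ≤ B = 6; zero-pad to 6 bytes: K' = 1f df a1 d3 9d 00.
K' ⊕ ipad = 29 e9 97 e5 ab 36.  K' ⊕ opad = 43 83 fd 8f c1 5c.
Inner input = (K'⊕ipad) ∥ m = 29 e9 97 e5 ab 36 ∥ a1.
Inner hash: even-index sum = 524 mod 256 = 12; odd-index sum = 516 mod 256 = 4 → 0c 04.
Outer input = (K'⊕opad) ∥ inner = 43 83 fd 8f c1 5c ∥ 0c 04.
Outer hash (tag): even-index sum = 525 mod 256 = 13; odd-index sum = 370 mod 256 = 114 → 0d 72.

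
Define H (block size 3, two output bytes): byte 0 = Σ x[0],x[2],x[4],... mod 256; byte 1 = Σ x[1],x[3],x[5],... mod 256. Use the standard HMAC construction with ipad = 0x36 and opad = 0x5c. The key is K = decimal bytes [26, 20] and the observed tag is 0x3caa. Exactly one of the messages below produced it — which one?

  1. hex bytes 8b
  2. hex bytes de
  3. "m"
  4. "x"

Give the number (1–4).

Key decimal bytes [26, 20] = 1a 14 is 2 bytes ≤ B = 3; zero-pad to 3 bytes: K' = 1a 14 00.
K' ⊕ ipad = 2c 22 36; K' ⊕ opad = 46 48 5c.
m1: inner = H(2c 22 36 8b) = 62 ad; tag = H(46 48 5c 62 ad) = 4faa
m2: inner = H(2c 22 36 de) = 62 00; tag = H(46 48 5c 62 00) = a2aa
m3: inner = H(2c 22 36 6d) = 62 8f; tag = H(46 48 5c 62 8f) = 31aa
m4: inner = H(2c 22 36 78) = 62 9a; tag = H(46 48 5c 62 9a) = 3caa ← matches

4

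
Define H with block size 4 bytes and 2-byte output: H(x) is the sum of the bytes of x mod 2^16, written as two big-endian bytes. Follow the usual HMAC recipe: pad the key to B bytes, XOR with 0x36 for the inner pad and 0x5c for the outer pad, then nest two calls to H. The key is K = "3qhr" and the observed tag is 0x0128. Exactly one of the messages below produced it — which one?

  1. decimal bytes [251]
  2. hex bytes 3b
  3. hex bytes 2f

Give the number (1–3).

Key "3qhr" = 33 71 68 72 is exactly B = 4 bytes: K' = 33 71 68 72.
K' ⊕ ipad = 05 47 5e 44; K' ⊕ opad = 6f 2d 34 2e.
m1: inner = H(05 47 5e 44 fb) = 01 e9; tag = H(6f 2d 34 2e 01 e9) = 01e8
m2: inner = H(05 47 5e 44 3b) = 01 29; tag = H(6f 2d 34 2e 01 29) = 0128 ← matches
m3: inner = H(05 47 5e 44 2f) = 01 1d; tag = H(6f 2d 34 2e 01 1d) = 011c

2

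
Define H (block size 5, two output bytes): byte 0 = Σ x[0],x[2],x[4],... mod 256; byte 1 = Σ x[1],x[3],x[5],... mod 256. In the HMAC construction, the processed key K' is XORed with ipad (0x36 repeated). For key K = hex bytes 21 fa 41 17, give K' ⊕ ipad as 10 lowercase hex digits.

17cc772136

Key hex bytes 21 fa 41 17 is 4 bytes ≤ B = 5; zero-pad to 5 bytes: K' = 21 fa 41 17 00.
XOR each byte with 0x36: 21⊕36=17, fa⊕36=cc, 41⊕36=77, 17⊕36=21, 00⊕36=36.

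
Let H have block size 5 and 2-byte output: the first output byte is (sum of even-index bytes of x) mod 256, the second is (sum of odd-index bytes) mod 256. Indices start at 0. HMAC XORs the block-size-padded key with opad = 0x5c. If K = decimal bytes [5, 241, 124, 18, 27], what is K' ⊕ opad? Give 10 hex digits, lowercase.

Key decimal bytes [5, 241, 124, 18, 27] = 05 f1 7c 12 1b is exactly B = 5 bytes: K' = 05 f1 7c 12 1b.
XOR each byte with 0x5c: 05⊕5c=59, f1⊕5c=ad, 7c⊕5c=20, 12⊕5c=4e, 1b⊕5c=47.

59ad204e47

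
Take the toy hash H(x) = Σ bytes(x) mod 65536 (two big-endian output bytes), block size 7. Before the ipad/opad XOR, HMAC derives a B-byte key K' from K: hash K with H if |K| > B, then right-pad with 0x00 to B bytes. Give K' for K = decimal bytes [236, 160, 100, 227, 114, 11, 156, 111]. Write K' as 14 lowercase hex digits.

045b0000000000

|K| = 8 > B = 7, so first hash the key.
H(K): sum = 236+160+100+227+114+11+156+111 = 1115 → 04 5b.
Zero-pad H(K) = 04 5b to 7 bytes: K' = 04 5b 00 00 00 00 00.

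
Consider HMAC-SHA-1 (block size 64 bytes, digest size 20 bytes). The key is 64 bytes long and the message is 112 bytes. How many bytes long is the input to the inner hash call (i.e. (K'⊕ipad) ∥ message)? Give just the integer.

176

Key is 64 ≤ 64 bytes, zero-padded: |K'| = 64.
Inner input = (K'⊕ipad) ∥ m → 64 + 112 = 176 bytes.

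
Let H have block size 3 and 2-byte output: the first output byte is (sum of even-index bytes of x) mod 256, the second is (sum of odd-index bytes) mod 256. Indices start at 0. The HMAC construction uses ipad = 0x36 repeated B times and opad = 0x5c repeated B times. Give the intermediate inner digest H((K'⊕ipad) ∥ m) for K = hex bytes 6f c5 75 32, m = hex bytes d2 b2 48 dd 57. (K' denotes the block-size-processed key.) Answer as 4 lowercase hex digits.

9732

Key hex bytes 6f c5 75 32 is 4 bytes > B = 3, so hash it first: H(key) = e4 f7, then zero-pad to 3 bytes: K' = e4 f7 00.
K' ⊕ ipad = d2 c1 36.
Inner input = d2 c1 36 ∥ d2 b2 48 dd 57.
Inner hash: even-index sum = 663 mod 256 = 151; odd-index sum = 562 mod 256 = 50 → 97 32.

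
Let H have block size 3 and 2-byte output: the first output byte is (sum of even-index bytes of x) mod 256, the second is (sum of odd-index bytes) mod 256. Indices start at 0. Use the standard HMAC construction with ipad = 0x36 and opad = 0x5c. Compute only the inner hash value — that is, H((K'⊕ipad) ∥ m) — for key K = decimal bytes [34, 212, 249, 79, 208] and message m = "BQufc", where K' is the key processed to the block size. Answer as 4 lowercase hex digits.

Key decimal bytes [34, 212, 249, 79, 208] = 22 d4 f9 4f d0 is 5 bytes > B = 3, so hash it first: H(key) = eb 23, then zero-pad to 3 bytes: K' = eb 23 00.
K' ⊕ ipad = dd 15 36.
Inner input = dd 15 36 ∥ 42 51 75 66 63.
Inner hash: even-index sum = 458 mod 256 = 202; odd-index sum = 303 mod 256 = 47 → ca 2f.

ca2f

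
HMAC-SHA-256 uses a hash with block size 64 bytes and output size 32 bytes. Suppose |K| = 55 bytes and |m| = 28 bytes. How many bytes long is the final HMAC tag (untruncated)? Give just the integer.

The tag is one SHA-256 digest: 32 bytes.

32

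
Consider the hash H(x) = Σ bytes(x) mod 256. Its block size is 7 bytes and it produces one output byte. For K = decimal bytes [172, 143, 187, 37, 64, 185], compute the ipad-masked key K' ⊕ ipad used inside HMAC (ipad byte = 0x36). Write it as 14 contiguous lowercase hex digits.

9ab98d13768f36

Key decimal bytes [172, 143, 187, 37, 64, 185] = ac 8f bb 25 40 b9 is 6 bytes ≤ B = 7; zero-pad to 7 bytes: K' = ac 8f bb 25 40 b9 00.
XOR each byte with 0x36: ac⊕36=9a, 8f⊕36=b9, bb⊕36=8d, 25⊕36=13, 40⊕36=76, b9⊕36=8f, 00⊕36=36.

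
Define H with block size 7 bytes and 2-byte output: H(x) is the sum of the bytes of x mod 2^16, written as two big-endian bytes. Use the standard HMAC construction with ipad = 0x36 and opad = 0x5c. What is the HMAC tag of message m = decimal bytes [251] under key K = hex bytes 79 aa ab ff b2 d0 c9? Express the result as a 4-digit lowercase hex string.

Key hex bytes 79 aa ab ff b2 d0 c9 is exactly B = 7 bytes: K' = 79 aa ab ff b2 d0 c9.
K' ⊕ ipad = 4f 9c 9d c9 84 e6 ff.  K' ⊕ opad = 25 f6 f7 a3 ee 8c 95.
Inner input = (K'⊕ipad) ∥ m = 4f 9c 9d c9 84 e6 ff ∥ fb.
Inner hash: sum = 79+156+157+201+132+230+255+251 = 1461 → 05 b5.
Outer input = (K'⊕opad) ∥ inner = 25 f6 f7 a3 ee 8c 95 ∥ 05 b5.
Outer hash (tag): sum = 37+246+247+163+238+140+149+5+181 = 1406 → 05 7e.

057e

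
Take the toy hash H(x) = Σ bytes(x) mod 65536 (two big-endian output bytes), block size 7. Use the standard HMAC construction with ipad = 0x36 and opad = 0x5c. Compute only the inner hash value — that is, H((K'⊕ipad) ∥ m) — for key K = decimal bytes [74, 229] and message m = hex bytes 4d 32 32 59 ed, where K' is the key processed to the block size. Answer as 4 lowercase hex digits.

Key decimal bytes [74, 229] = 4a e5 is 2 bytes ≤ B = 7; zero-pad to 7 bytes: K' = 4a e5 00 00 00 00 00.
K' ⊕ ipad = 7c d3 36 36 36 36 36.
Inner input = 7c d3 36 36 36 36 36 ∥ 4d 32 32 59 ed.
Inner hash: sum = 124+211+54+54+54+54+54+77+50+50+89+237 = 1108 → 04 54.

0454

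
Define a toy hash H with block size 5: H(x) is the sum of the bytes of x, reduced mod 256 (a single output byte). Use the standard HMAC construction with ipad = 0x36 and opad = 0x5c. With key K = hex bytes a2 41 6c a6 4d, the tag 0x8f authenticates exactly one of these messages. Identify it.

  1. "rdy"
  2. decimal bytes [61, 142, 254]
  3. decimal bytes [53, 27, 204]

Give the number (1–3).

Key hex bytes a2 41 6c a6 4d is exactly B = 5 bytes: K' = a2 41 6c a6 4d.
K' ⊕ ipad = 94 77 5a 90 7b; K' ⊕ opad = fe 1d 30 fa 11.
m1: inner = H(94 77 5a 90 7b 72 64 79) = bf; tag = H(fe 1d 30 fa 11 bf) = 15
m2: inner = H(94 77 5a 90 7b 3d 8e fe) = 39; tag = H(fe 1d 30 fa 11 39) = 8f ← matches
m3: inner = H(94 77 5a 90 7b 35 1b cc) = 8c; tag = H(fe 1d 30 fa 11 8c) = e2

2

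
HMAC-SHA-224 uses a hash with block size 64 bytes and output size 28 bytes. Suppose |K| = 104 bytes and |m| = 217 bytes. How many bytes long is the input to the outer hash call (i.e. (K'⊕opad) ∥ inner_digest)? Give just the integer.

92

Key is 104 > 64 bytes, so it is hashed to 28 bytes then zero-padded to 64: |K'| = 64.
Outer input = (K'⊕opad) ∥ H(inner) → 64 + 28 = 92 bytes.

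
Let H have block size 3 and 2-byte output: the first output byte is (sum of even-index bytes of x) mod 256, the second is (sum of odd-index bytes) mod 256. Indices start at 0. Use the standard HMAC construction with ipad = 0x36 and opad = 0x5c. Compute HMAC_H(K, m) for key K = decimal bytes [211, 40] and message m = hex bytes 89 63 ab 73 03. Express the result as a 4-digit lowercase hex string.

Key decimal bytes [211, 40] = d3 28 is 2 bytes ≤ B = 3; zero-pad to 3 bytes: K' = d3 28 00.
K' ⊕ ipad = e5 1e 36.  K' ⊕ opad = 8f 74 5c.
Inner input = (K'⊕ipad) ∥ m = e5 1e 36 ∥ 89 63 ab 73 03.
Inner hash: even-index sum = 497 mod 256 = 241; odd-index sum = 341 mod 256 = 85 → f1 55.
Outer input = (K'⊕opad) ∥ inner = 8f 74 5c ∥ f1 55.
Outer hash (tag): even-index sum = 320 mod 256 = 64; odd-index sum = 357 mod 256 = 101 → 40 65.

4065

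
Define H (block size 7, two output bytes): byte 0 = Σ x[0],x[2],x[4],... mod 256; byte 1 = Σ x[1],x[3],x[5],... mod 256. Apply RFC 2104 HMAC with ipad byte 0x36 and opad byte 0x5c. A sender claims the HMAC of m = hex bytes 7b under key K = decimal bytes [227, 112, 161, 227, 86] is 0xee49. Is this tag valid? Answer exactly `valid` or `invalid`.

Key decimal bytes [227, 112, 161, 227, 86] = e3 70 a1 e3 56 is 5 bytes ≤ B = 7; zero-pad to 7 bytes: K' = e3 70 a1 e3 56 00 00.
K' ⊕ ipad = d5 46 97 d5 60 36 36; K' ⊕ opad = bf 2c fd bf 0a 5c 5c.
Inner hash: even-index sum = 514 mod 256 = 2; odd-index sum = 460 mod 256 = 204 → 02 cc.
Outer hash (recomputed tag): even-index sum = 750 mod 256 = 238; odd-index sum = 329 mod 256 = 73 → ee 49.
Recomputed tag = ee49; claimed = ee49 → match.

valid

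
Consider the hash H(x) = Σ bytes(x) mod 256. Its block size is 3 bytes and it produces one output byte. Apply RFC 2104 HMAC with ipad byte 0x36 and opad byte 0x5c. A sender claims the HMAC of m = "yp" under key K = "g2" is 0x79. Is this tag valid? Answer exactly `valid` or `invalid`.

Key "g2" = 67 32 is 2 bytes ≤ B = 3; zero-pad to 3 bytes: K' = 67 32 00.
K' ⊕ ipad = 51 04 36; K' ⊕ opad = 3b 6e 5c.
Inner hash: sum = 81+4+54+121+112 = 372; mod 256 = 116 → 74.
Outer hash (recomputed tag): sum = 59+110+92+116 = 377; mod 256 = 121 → 79.
Recomputed tag = 79; claimed = 79 → match.

valid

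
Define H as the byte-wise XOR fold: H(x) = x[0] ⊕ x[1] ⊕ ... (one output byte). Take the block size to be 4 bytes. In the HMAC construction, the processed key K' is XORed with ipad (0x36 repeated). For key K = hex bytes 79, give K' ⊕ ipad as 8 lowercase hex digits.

4f363636

Key hex bytes 79 is 1 byte ≤ B = 4; zero-pad to 4 bytes: K' = 79 00 00 00.
XOR each byte with 0x36: 79⊕36=4f, 00⊕36=36, 00⊕36=36, 00⊕36=36.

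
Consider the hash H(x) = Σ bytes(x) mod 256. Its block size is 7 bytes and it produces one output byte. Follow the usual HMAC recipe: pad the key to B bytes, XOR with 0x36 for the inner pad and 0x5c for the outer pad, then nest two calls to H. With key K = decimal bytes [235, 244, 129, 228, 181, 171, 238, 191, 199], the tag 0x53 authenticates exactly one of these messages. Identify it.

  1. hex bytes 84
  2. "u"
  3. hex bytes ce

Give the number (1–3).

Key decimal bytes [235, 244, 129, 228, 181, 171, 238, 191, 199] = eb f4 81 e4 b5 ab ee bf c7 is 9 bytes > B = 7, so hash it first: H(key) = 18, then zero-pad to 7 bytes: K' = 18 00 00 00 00 00 00.
K' ⊕ ipad = 2e 36 36 36 36 36 36; K' ⊕ opad = 44 5c 5c 5c 5c 5c 5c.
m1: inner = H(2e 36 36 36 36 36 36 84) = f6; tag = H(44 5c 5c 5c 5c 5c 5c f6) = 62
m2: inner = H(2e 36 36 36 36 36 36 75) = e7; tag = H(44 5c 5c 5c 5c 5c 5c e7) = 53 ← matches
m3: inner = H(2e 36 36 36 36 36 36 ce) = 40; tag = H(44 5c 5c 5c 5c 5c 5c 40) = ac

2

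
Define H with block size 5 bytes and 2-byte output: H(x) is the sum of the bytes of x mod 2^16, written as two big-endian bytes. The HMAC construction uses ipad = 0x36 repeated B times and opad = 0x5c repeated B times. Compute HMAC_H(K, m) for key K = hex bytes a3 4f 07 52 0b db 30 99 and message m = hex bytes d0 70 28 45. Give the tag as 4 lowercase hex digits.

Key hex bytes a3 4f 07 52 0b db 30 99 is 8 bytes > B = 5, so hash it first: H(key) = 02 fa, then zero-pad to 5 bytes: K' = 02 fa 00 00 00.
K' ⊕ ipad = 34 cc 36 36 36.  K' ⊕ opad = 5e a6 5c 5c 5c.
Inner input = (K'⊕ipad) ∥ m = 34 cc 36 36 36 ∥ d0 70 28 45.
Inner hash: sum = 52+204+54+54+54+208+112+40+69 = 847 → 03 4f.
Outer input = (K'⊕opad) ∥ inner = 5e a6 5c 5c 5c ∥ 03 4f.
Outer hash (tag): sum = 94+166+92+92+92+3+79 = 618 → 02 6a.

026a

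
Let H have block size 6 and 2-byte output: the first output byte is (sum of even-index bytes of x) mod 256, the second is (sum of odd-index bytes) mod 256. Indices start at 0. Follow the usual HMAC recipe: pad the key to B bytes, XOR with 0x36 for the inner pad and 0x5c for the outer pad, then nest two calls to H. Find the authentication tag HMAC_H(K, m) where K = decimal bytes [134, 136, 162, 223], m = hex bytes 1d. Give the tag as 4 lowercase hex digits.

Key decimal bytes [134, 136, 162, 223] = 86 88 a2 df is 4 bytes ≤ B = 6; zero-pad to 6 bytes: K' = 86 88 a2 df 00 00.
K' ⊕ ipad = b0 be 94 e9 36 36.  K' ⊕ opad = da d4 fe 83 5c 5c.
Inner input = (K'⊕ipad) ∥ m = b0 be 94 e9 36 36 ∥ 1d.
Inner hash: even-index sum = 407 mod 256 = 151; odd-index sum = 477 mod 256 = 221 → 97 dd.
Outer input = (K'⊕opad) ∥ inner = da d4 fe 83 5c 5c ∥ 97 dd.
Outer hash (tag): even-index sum = 715 mod 256 = 203; odd-index sum = 656 mod 256 = 144 → cb 90.

cb90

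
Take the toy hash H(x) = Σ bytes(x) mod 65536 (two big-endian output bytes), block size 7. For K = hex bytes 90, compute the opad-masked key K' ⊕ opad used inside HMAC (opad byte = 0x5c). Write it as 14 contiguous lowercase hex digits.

Key hex bytes 90 is 1 byte ≤ B = 7; zero-pad to 7 bytes: K' = 90 00 00 00 00 00 00.
XOR each byte with 0x5c: 90⊕5c=cc, 00⊕5c=5c, 00⊕5c=5c, 00⊕5c=5c, 00⊕5c=5c, 00⊕5c=5c, 00⊕5c=5c.

cc5c5c5c5c5c5c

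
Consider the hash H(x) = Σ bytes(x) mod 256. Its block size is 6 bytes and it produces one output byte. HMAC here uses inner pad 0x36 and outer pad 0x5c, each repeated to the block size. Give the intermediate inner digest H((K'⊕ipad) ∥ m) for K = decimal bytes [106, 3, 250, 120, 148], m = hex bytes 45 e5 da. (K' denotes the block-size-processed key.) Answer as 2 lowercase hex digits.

Key decimal bytes [106, 3, 250, 120, 148] = 6a 03 fa 78 94 is 5 bytes ≤ B = 6; zero-pad to 6 bytes: K' = 6a 03 fa 78 94 00.
K' ⊕ ipad = 5c 35 cc 4e a2 36.
Inner input = 5c 35 cc 4e a2 36 ∥ 45 e5 da.
Inner hash: sum = 92+53+204+78+162+54+69+229+218 = 1159; mod 256 = 135 → 87.

87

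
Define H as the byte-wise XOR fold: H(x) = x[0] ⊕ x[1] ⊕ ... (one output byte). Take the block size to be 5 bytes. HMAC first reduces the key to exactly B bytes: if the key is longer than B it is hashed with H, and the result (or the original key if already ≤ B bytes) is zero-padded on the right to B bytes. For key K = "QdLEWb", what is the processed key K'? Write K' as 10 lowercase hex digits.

0900000000

|K| = 6 > B = 5, so first hash the key.
H(K): XOR 51⊕64⊕4c⊕45⊕57⊕62 = 09.
Zero-pad H(K) = 09 to 5 bytes: K' = 09 00 00 00 00.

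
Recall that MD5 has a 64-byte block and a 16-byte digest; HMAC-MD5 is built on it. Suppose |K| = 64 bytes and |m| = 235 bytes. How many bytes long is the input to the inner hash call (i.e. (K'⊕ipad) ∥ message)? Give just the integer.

299

Key is 64 ≤ 64 bytes, zero-padded: |K'| = 64.
Inner input = (K'⊕ipad) ∥ m → 64 + 235 = 299 bytes.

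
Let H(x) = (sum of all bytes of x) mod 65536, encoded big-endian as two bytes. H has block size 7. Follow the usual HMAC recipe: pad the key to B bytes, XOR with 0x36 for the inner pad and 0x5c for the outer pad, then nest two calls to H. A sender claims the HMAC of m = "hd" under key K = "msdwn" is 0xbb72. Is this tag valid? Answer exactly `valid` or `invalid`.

invalid

Key "msdwn" = 6d 73 64 77 6e is 5 bytes ≤ B = 7; zero-pad to 7 bytes: K' = 6d 73 64 77 6e 00 00.
K' ⊕ ipad = 5b 45 52 41 58 36 36; K' ⊕ opad = 31 2f 38 2b 32 5c 5c.
Inner hash: sum = 91+69+82+65+88+54+54+104+100 = 707 → 02 c3.
Outer hash (recomputed tag): sum = 49+47+56+43+50+92+92+2+195 = 626 → 02 72.
Recomputed tag = 0272; claimed = bb72 → mismatch.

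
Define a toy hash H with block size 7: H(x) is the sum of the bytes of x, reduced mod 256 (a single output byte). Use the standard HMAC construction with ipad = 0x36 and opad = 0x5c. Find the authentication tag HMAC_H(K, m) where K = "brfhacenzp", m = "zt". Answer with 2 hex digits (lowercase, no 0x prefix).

Key "brfhacenzp" = 62 72 66 68 61 63 65 6e 7a 70 is 10 bytes > B = 7, so hash it first: H(key) = 23, then zero-pad to 7 bytes: K' = 23 00 00 00 00 00 00.
K' ⊕ ipad = 15 36 36 36 36 36 36.  K' ⊕ opad = 7f 5c 5c 5c 5c 5c 5c.
Inner input = (K'⊕ipad) ∥ m = 15 36 36 36 36 36 36 ∥ 7a 74.
Inner hash: sum = 21+54+54+54+54+54+54+122+116 = 583; mod 256 = 71 → 47.
Outer input = (K'⊕opad) ∥ inner = 7f 5c 5c 5c 5c 5c 5c ∥ 47.
Outer hash (tag): sum = 127+92+92+92+92+92+92+71 = 750; mod 256 = 238 → ee.

ee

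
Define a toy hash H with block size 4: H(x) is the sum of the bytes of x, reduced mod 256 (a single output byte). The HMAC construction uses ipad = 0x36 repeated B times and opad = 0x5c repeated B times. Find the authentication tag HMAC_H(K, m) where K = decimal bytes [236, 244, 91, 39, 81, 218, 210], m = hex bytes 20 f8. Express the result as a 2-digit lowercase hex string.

Key decimal bytes [236, 244, 91, 39, 81, 218, 210] = ec f4 5b 27 51 da d2 is 7 bytes > B = 4, so hash it first: H(key) = 5f, then zero-pad to 4 bytes: K' = 5f 00 00 00.
K' ⊕ ipad = 69 36 36 36.  K' ⊕ opad = 03 5c 5c 5c.
Inner input = (K'⊕ipad) ∥ m = 69 36 36 36 ∥ 20 f8.
Inner hash: sum = 105+54+54+54+32+248 = 547; mod 256 = 35 → 23.
Outer input = (K'⊕opad) ∥ inner = 03 5c 5c 5c ∥ 23.
Outer hash (tag): sum = 3+92+92+92+35 = 314; mod 256 = 58 → 3a.

3a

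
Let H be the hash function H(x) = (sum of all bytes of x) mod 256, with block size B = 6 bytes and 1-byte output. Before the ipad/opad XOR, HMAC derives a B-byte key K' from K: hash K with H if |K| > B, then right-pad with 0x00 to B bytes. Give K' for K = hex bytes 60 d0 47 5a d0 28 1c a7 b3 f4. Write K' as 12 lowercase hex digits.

330000000000

|K| = 10 > B = 6, so first hash the key.
H(K): sum = 96+208+71+90+208+40+28+167+179+244 = 1331; mod 256 = 51 → 33.
Zero-pad H(K) = 33 to 6 bytes: K' = 33 00 00 00 00 00.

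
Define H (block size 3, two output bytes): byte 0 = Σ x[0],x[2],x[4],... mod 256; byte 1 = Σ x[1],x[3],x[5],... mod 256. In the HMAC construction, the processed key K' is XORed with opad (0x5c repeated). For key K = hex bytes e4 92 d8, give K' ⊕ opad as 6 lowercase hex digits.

b8ce84

Key hex bytes e4 92 d8 is exactly B = 3 bytes: K' = e4 92 d8.
XOR each byte with 0x5c: e4⊕5c=b8, 92⊕5c=ce, d8⊕5c=84.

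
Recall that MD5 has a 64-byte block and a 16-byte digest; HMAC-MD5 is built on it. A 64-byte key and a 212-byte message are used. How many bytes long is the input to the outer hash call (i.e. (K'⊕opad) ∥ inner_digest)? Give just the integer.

80

Key is 64 ≤ 64 bytes, zero-padded: |K'| = 64.
Outer input = (K'⊕opad) ∥ H(inner) → 64 + 16 = 80 bytes.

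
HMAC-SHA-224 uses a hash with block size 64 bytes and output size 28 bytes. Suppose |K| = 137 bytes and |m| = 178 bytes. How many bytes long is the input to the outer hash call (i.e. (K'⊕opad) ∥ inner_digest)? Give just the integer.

Key is 137 > 64 bytes, so it is hashed to 28 bytes then zero-padded to 64: |K'| = 64.
Outer input = (K'⊕opad) ∥ H(inner) → 64 + 28 = 92 bytes.

92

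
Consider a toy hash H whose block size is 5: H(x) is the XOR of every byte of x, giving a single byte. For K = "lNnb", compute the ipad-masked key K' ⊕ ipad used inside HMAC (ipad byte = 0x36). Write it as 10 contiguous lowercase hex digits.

Key "lNnb" = 6c 4e 6e 62 is 4 bytes ≤ B = 5; zero-pad to 5 bytes: K' = 6c 4e 6e 62 00.
XOR each byte with 0x36: 6c⊕36=5a, 4e⊕36=78, 6e⊕36=58, 62⊕36=54, 00⊕36=36.

5a78585436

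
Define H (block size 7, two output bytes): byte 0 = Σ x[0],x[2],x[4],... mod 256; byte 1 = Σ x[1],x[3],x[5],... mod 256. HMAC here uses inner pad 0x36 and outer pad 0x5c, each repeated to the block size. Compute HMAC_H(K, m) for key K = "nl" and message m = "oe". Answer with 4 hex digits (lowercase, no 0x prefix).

7b47

Key "nl" = 6e 6c is 2 bytes ≤ B = 7; zero-pad to 7 bytes: K' = 6e 6c 00 00 00 00 00.
K' ⊕ ipad = 58 5a 36 36 36 36 36.  K' ⊕ opad = 32 30 5c 5c 5c 5c 5c.
Inner input = (K'⊕ipad) ∥ m = 58 5a 36 36 36 36 36 ∥ 6f 65.
Inner hash: even-index sum = 351 mod 256 = 95; odd-index sum = 309 mod 256 = 53 → 5f 35.
Outer input = (K'⊕opad) ∥ inner = 32 30 5c 5c 5c 5c 5c ∥ 5f 35.
Outer hash (tag): even-index sum = 379 mod 256 = 123; odd-index sum = 327 mod 256 = 71 → 7b 47.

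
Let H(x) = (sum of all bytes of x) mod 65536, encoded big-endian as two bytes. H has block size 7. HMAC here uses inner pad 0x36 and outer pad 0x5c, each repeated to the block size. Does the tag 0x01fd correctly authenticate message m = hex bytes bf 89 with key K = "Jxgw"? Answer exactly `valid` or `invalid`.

Key "Jxgw" = 4a 78 67 77 is 4 bytes ≤ B = 7; zero-pad to 7 bytes: K' = 4a 78 67 77 00 00 00.
K' ⊕ ipad = 7c 4e 51 41 36 36 36; K' ⊕ opad = 16 24 3b 2b 5c 5c 5c.
Inner hash: sum = 124+78+81+65+54+54+54+191+137 = 838 → 03 46.
Outer hash (recomputed tag): sum = 22+36+59+43+92+92+92+3+70 = 509 → 01 fd.
Recomputed tag = 01fd; claimed = 01fd → match.

valid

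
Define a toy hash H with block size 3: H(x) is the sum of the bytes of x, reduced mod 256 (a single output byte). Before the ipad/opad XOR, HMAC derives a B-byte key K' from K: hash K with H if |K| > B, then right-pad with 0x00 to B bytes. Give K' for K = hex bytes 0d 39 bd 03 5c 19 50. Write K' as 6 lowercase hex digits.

cb0000

|K| = 7 > B = 3, so first hash the key.
H(K): sum = 13+57+189+3+92+25+80 = 459; mod 256 = 203 → cb.
Zero-pad H(K) = cb to 3 bytes: K' = cb 00 00.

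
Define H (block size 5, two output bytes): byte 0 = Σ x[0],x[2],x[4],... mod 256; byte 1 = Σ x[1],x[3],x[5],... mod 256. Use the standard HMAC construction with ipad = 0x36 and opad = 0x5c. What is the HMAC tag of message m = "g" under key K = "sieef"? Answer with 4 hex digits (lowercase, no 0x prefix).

Key "sieef" = 73 69 65 65 66 is exactly B = 5 bytes: K' = 73 69 65 65 66.
K' ⊕ ipad = 45 5f 53 53 50.  K' ⊕ opad = 2f 35 39 39 3a.
Inner input = (K'⊕ipad) ∥ m = 45 5f 53 53 50 ∥ 67.
Inner hash: even-index sum = 232 mod 256 = 232; odd-index sum = 281 mod 256 = 25 → e8 19.
Outer input = (K'⊕opad) ∥ inner = 2f 35 39 39 3a ∥ e8 19.
Outer hash (tag): even-index sum = 187 mod 256 = 187; odd-index sum = 342 mod 256 = 86 → bb 56.

bb56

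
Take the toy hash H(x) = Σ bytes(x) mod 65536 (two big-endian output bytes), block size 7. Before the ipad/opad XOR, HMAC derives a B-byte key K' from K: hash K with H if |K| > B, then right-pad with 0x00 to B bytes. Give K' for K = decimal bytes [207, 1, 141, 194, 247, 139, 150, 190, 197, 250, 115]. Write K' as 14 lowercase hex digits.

07270000000000

|K| = 11 > B = 7, so first hash the key.
H(K): sum = 207+1+141+194+247+139+150+190+197+250+115 = 1831 → 07 27.
Zero-pad H(K) = 07 27 to 7 bytes: K' = 07 27 00 00 00 00 00.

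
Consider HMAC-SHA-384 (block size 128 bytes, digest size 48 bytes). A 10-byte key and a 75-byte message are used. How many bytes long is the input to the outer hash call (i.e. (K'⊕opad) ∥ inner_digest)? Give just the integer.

176

Key is 10 ≤ 128 bytes, zero-padded: |K'| = 128.
Outer input = (K'⊕opad) ∥ H(inner) → 128 + 48 = 176 bytes.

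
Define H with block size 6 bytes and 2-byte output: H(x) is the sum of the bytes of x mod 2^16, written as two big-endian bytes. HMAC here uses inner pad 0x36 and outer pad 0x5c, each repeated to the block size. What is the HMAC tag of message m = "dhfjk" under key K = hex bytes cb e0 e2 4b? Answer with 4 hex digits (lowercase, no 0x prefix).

Key hex bytes cb e0 e2 4b is 4 bytes ≤ B = 6; zero-pad to 6 bytes: K' = cb e0 e2 4b 00 00.
K' ⊕ ipad = fd d6 d4 7d 36 36.  K' ⊕ opad = 97 bc be 17 5c 5c.
Inner input = (K'⊕ipad) ∥ m = fd d6 d4 7d 36 36 ∥ 64 68 66 6a 6b.
Inner hash: sum = 253+214+212+125+54+54+100+104+102+106+107 = 1431 → 05 97.
Outer input = (K'⊕opad) ∥ inner = 97 bc be 17 5c 5c ∥ 05 97.
Outer hash (tag): sum = 151+188+190+23+92+92+5+151 = 892 → 03 7c.

037c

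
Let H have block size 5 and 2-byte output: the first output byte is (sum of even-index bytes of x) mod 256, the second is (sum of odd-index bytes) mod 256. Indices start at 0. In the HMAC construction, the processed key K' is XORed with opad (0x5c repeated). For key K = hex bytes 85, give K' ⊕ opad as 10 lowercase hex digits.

d95c5c5c5c

Key hex bytes 85 is 1 byte ≤ B = 5; zero-pad to 5 bytes: K' = 85 00 00 00 00.
XOR each byte with 0x5c: 85⊕5c=d9, 00⊕5c=5c, 00⊕5c=5c, 00⊕5c=5c, 00⊕5c=5c.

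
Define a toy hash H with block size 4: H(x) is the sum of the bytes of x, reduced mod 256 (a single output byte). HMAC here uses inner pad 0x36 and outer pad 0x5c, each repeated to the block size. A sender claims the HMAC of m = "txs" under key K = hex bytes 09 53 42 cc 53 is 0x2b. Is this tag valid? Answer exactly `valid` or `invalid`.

Key hex bytes 09 53 42 cc 53 is 5 bytes > B = 4, so hash it first: H(key) = bd, then zero-pad to 4 bytes: K' = bd 00 00 00.
K' ⊕ ipad = 8b 36 36 36; K' ⊕ opad = e1 5c 5c 5c.
Inner hash: sum = 139+54+54+54+116+120+115 = 652; mod 256 = 140 → 8c.
Outer hash (recomputed tag): sum = 225+92+92+92+140 = 641; mod 256 = 129 → 81.
Recomputed tag = 81; claimed = 2b → mismatch.

invalid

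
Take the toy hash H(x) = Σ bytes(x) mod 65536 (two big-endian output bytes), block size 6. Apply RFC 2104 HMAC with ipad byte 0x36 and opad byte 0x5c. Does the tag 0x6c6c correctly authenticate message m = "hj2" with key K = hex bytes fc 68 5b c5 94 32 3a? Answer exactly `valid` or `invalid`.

invalid

Key hex bytes fc 68 5b c5 94 32 3a is 7 bytes > B = 6, so hash it first: H(key) = 03 84, then zero-pad to 6 bytes: K' = 03 84 00 00 00 00.
K' ⊕ ipad = 35 b2 36 36 36 36; K' ⊕ opad = 5f d8 5c 5c 5c 5c.
Inner hash: sum = 53+178+54+54+54+54+104+106+50 = 707 → 02 c3.
Outer hash (recomputed tag): sum = 95+216+92+92+92+92+2+195 = 876 → 03 6c.
Recomputed tag = 036c; claimed = 6c6c → mismatch.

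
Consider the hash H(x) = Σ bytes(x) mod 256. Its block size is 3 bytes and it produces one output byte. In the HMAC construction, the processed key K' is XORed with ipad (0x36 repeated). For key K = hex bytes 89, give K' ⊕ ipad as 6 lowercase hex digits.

bf3636

Key hex bytes 89 is 1 byte ≤ B = 3; zero-pad to 3 bytes: K' = 89 00 00.
XOR each byte with 0x36: 89⊕36=bf, 00⊕36=36, 00⊕36=36.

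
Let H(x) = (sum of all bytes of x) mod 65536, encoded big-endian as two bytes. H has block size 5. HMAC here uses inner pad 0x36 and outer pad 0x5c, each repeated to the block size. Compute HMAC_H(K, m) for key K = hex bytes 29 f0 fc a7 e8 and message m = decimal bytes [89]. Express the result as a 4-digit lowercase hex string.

03ea

Key hex bytes 29 f0 fc a7 e8 is exactly B = 5 bytes: K' = 29 f0 fc a7 e8.
K' ⊕ ipad = 1f c6 ca 91 de.  K' ⊕ opad = 75 ac a0 fb b4.
Inner input = (K'⊕ipad) ∥ m = 1f c6 ca 91 de ∥ 59.
Inner hash: sum = 31+198+202+145+222+89 = 887 → 03 77.
Outer input = (K'⊕opad) ∥ inner = 75 ac a0 fb b4 ∥ 03 77.
Outer hash (tag): sum = 117+172+160+251+180+3+119 = 1002 → 03 ea.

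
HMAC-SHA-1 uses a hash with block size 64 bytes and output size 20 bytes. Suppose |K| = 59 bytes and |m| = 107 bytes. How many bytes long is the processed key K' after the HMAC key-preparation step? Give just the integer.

64

Key is 59 ≤ 64 bytes, zero-padded: |K'| = 64.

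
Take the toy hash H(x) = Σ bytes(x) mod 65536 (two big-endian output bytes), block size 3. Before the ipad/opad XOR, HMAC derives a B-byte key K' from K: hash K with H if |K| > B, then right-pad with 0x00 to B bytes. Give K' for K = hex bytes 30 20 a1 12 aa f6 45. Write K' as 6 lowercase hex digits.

02e800

|K| = 7 > B = 3, so first hash the key.
H(K): sum = 48+32+161+18+170+246+69 = 744 → 02 e8.
Zero-pad H(K) = 02 e8 to 3 bytes: K' = 02 e8 00.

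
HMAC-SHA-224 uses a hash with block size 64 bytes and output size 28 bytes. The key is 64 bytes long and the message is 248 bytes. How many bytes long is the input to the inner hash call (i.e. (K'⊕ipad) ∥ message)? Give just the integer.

Key is 64 ≤ 64 bytes, zero-padded: |K'| = 64.
Inner input = (K'⊕ipad) ∥ m → 64 + 248 = 312 bytes.

312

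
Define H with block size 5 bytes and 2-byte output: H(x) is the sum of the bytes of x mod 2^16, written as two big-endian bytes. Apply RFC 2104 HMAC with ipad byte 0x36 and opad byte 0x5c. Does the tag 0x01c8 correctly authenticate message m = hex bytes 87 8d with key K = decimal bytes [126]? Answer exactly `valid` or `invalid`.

Key decimal bytes [126] = 7e is 1 byte ≤ B = 5; zero-pad to 5 bytes: K' = 7e 00 00 00 00.
K' ⊕ ipad = 48 36 36 36 36; K' ⊕ opad = 22 5c 5c 5c 5c.
Inner hash: sum = 72+54+54+54+54+135+141 = 564 → 02 34.
Outer hash (recomputed tag): sum = 34+92+92+92+92+2+52 = 456 → 01 c8.
Recomputed tag = 01c8; claimed = 01c8 → match.

valid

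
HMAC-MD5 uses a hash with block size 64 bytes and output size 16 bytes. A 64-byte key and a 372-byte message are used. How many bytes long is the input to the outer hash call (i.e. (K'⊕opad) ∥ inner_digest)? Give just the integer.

80

Key is 64 ≤ 64 bytes, zero-padded: |K'| = 64.
Outer input = (K'⊕opad) ∥ H(inner) → 64 + 16 = 80 bytes.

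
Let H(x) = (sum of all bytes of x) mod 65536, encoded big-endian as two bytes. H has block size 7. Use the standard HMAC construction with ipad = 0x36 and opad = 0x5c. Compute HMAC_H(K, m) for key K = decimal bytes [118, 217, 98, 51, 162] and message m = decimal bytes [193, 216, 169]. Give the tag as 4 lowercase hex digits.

Key decimal bytes [118, 217, 98, 51, 162] = 76 d9 62 33 a2 is 5 bytes ≤ B = 7; zero-pad to 7 bytes: K' = 76 d9 62 33 a2 00 00.
K' ⊕ ipad = 40 ef 54 05 94 36 36.  K' ⊕ opad = 2a 85 3e 6f fe 5c 5c.
Inner input = (K'⊕ipad) ∥ m = 40 ef 54 05 94 36 36 ∥ c1 d8 a9.
Inner hash: sum = 64+239+84+5+148+54+54+193+216+169 = 1226 → 04 ca.
Outer input = (K'⊕opad) ∥ inner = 2a 85 3e 6f fe 5c 5c ∥ 04 ca.
Outer hash (tag): sum = 42+133+62+111+254+92+92+4+202 = 992 → 03 e0.

03e0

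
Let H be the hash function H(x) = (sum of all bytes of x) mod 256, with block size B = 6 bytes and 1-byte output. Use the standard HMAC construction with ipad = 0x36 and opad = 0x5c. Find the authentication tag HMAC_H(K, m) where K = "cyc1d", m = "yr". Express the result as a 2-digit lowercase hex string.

Key "cyc1d" = 63 79 63 31 64 is 5 bytes ≤ B = 6; zero-pad to 6 bytes: K' = 63 79 63 31 64 00.
K' ⊕ ipad = 55 4f 55 07 52 36.  K' ⊕ opad = 3f 25 3f 6d 38 5c.
Inner input = (K'⊕ipad) ∥ m = 55 4f 55 07 52 36 ∥ 79 72.
Inner hash: sum = 85+79+85+7+82+54+121+114 = 627; mod 256 = 115 → 73.
Outer input = (K'⊕opad) ∥ inner = 3f 25 3f 6d 38 5c ∥ 73.
Outer hash (tag): sum = 63+37+63+109+56+92+115 = 535; mod 256 = 23 → 17.

17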